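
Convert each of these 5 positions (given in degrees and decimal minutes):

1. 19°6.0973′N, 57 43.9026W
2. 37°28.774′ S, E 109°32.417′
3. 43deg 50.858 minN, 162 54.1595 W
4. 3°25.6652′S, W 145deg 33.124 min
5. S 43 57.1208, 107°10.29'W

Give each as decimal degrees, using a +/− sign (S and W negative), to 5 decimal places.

Point 1:
  φ: 6.0973′ = 0.101622°; total 19.101622
  N ⇒ keep positive
  Longitude: 57 + 43.9026/60 = 57.731710
  W ⇒ negate
Point 2:
  φ: 28.774′ = 0.479567°; total 37.479567
  hemisphere S, so the sign is −
  λ: 109 + 32.417/60 = 109.540283
  E → positive
Point 3:
  Latitude: 43 + 50.858/60 = 43.847633
  N ⇒ keep positive
  Longitude: 54.1595′ = 0.902658°; total 162.902658
  W ⇒ negate
Point 4:
  φ: 25.6652′ = 0.427753°; total 3.427753
  S ⇒ negate
  λ: 33.124′ = 0.552067°; total 145.552067
  W ⇒ negate
Point 5:
  Lat: 57.1208′ = 0.952013°; total 43.952013
  hemisphere S, so the sign is −
  λ: 107 + 10.29/60 = 107.171500
  hemisphere W, so the sign is −

1. 19.10162, -57.73171
2. -37.47957, 109.54028
3. 43.84763, -162.90266
4. -3.42775, -145.55207
5. -43.95201, -107.17150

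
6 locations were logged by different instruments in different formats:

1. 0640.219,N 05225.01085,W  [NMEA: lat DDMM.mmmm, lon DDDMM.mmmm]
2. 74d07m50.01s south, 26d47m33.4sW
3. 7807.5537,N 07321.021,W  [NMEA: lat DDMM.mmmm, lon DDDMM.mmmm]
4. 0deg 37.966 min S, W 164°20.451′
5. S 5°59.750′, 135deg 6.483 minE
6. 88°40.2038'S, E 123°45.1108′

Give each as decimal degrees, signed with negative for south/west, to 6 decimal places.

1. 6.670317, -52.416848
2. -74.130558, -26.792611
3. 78.125895, -73.350350
4. -0.632767, -164.340850
5. -5.995833, 135.108050
6. -88.670063, 123.751847

Point 1:
  Latitude: split at 2 digits → 06° and 40.219′; 6 + 40.219/60 = 6.6703167
  N → positive
  Lon: degrees = first 3 digits = 52, minutes = 25.01085; 52 + 25.01085/60 = 52.4168475
  W ⇒ negate
Point 2:
  Lat: 74 + 7/60 + 50.01/3600 = 74.1305583
  S → negative
  Longitude: 26° + 47/60 + 33.4/3600 = 26 + 0.783333 + 0.009278 = 26.7926111
  W ⇒ negate
Point 3:
  Lat: degrees = first 2 digits = 78, minutes = 7.5537; 78 + 7.5537/60 = 78.1258950
  N ⇒ keep positive
  Lon: split at 3 digits → 073° and 21.021′; 73 + 21.021/60 = 73.3503500
  W ⇒ negate
Point 4:
  φ: 0 + 37.966/60 = 0.6327667
  S → negative
  Longitude: 164 + 20.451/60 = 164.3408500
  W → negative
Point 5:
  Lat: 5 + 59.75/60 = 5.9958333
  hemisphere S, so the sign is −
  Lon: 135 + 6.483/60 = 135.1080500
  E ⇒ keep positive
Point 6:
  Lat: 88 + 40.2038/60 = 88.6700633
  hemisphere S, so the sign is −
  Lon: 45.1108′ = 0.751847°; total 123.7518467
  E → positive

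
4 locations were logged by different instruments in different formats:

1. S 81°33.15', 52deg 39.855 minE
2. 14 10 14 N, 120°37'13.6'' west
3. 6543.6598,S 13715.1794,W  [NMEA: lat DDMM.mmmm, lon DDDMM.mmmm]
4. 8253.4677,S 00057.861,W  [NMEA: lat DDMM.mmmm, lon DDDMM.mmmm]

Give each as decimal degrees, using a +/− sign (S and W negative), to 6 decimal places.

Point 1:
  φ: 81 + 33.15/60 = 81.5525000
  S ⇒ negate
  Lon: 39.855′ = 0.664250°; total 52.6642500
  E ⇒ keep positive
Point 2:
  φ: 14 + 10/60 + 14/3600 = 14.1705556
  N → positive
  Lon: 120° + 37/60 + 13.6/3600 = 120 + 0.616667 + 0.003778 = 120.6204444
  W ⇒ negate
Point 3:
  Lat: degrees = first 2 digits = 65, minutes = 43.6598; 65 + 43.6598/60 = 65.7276633
  hemisphere S, so the sign is −
  Lon: degrees = first 3 digits = 137, minutes = 15.1794; 137 + 15.1794/60 = 137.2529900
  W → negative
Point 4:
  φ: split at 2 digits → 82° and 53.4677′; 82 + 53.4677/60 = 82.8911283
  S → negative
  λ: degrees = first 3 digits = 0, minutes = 57.861; 0 + 57.861/60 = 0.9643500
  W ⇒ negate

1. -81.552500, 52.664250
2. 14.170556, -120.620444
3. -65.727663, -137.252990
4. -82.891128, -0.964350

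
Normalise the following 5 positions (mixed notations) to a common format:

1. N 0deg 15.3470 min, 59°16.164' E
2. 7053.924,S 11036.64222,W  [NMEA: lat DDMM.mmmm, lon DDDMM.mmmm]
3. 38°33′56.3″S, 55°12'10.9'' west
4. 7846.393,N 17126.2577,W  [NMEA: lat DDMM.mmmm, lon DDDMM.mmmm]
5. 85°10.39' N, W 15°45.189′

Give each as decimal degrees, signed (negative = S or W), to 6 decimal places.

1. 0.255783, 59.269400
2. -70.898733, -110.610704
3. -38.565639, -55.203028
4. 78.773217, -171.437628
5. 85.173167, -15.753150

Point 1:
  Latitude: 0 + 15.347/60 = 0.2557833
  N → positive
  λ: 16.164′ = 0.269400°; total 59.2694000
  E ⇒ keep positive
Point 2:
  φ: split at 2 digits → 70° and 53.924′; 70 + 53.924/60 = 70.8987333
  hemisphere S, so the sign is −
  Lon: degrees = first 3 digits = 110, minutes = 36.64222; 110 + 36.64222/60 = 110.6107037
  hemisphere W, so the sign is −
Point 3:
  Latitude: 33′ + 56.3″ = 33.93833′; 38 + 33.93833/60 = 38.5656389
  S → negative
  Longitude: 55° + 12/60 + 10.9/3600 = 55 + 0.200000 + 0.003028 = 55.2030278
  hemisphere W, so the sign is −
Point 4:
  Latitude: split at 2 digits → 78° and 46.393′; 78 + 46.393/60 = 78.7732167
  N ⇒ keep positive
  Longitude: degrees = first 3 digits = 171, minutes = 26.2577; 171 + 26.2577/60 = 171.4376283
  W ⇒ negate
Point 5:
  φ: 10.39′ = 0.173167°; total 85.1731667
  N → positive
  Longitude: 15 + 45.189/60 = 15.7531500
  W ⇒ negate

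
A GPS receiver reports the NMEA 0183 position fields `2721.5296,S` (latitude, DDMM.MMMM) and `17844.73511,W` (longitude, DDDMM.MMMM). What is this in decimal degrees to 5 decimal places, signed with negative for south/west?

-27.35883, -178.74559

Lat: split at 2 digits → 27° and 21.5296′; 27 + 21.5296/60 = 27.358827
S ⇒ negate
Lon: split at 3 digits → 178° and 44.73511′; 178 + 44.73511/60 = 178.745585
W → negative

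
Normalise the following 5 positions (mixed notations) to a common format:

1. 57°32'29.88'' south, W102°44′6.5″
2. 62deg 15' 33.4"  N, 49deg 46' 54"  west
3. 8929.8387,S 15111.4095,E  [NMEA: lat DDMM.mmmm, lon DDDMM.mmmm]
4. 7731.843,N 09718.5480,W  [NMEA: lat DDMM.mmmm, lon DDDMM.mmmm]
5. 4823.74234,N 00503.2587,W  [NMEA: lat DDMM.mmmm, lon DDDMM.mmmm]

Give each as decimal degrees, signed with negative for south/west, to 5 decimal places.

1. -57.54163, -102.73514
2. 62.25928, -49.78167
3. -89.49731, 151.19016
4. 77.53072, -97.30913
5. 48.39571, -5.05431

Point 1:
  Latitude: 57 + 32/60 + 29.88/3600 = 57.541633
  hemisphere S, so the sign is −
  λ: 102 + 44/60 + 6.5/3600 = 102.735139
  W ⇒ negate
Point 2:
  Lat: 62° + 15/60 + 33.4/3600 = 62 + 0.250000 + 0.009278 = 62.259278
  N → positive
  λ: 49° + 46/60 + 54/3600 = 49 + 0.766667 + 0.015000 = 49.781667
  W → negative
Point 3:
  Lat: degrees = first 2 digits = 89, minutes = 29.8387; 89 + 29.8387/60 = 89.497312
  S ⇒ negate
  λ: split at 3 digits → 151° and 11.4095′; 151 + 11.4095/60 = 151.190158
  E → positive
Point 4:
  Lat: degrees = first 2 digits = 77, minutes = 31.843; 77 + 31.843/60 = 77.530717
  N ⇒ keep positive
  λ: degrees = first 3 digits = 97, minutes = 18.548; 97 + 18.548/60 = 97.309133
  W ⇒ negate
Point 5:
  Lat: degrees = first 2 digits = 48, minutes = 23.74234; 48 + 23.74234/60 = 48.395706
  N ⇒ keep positive
  Lon: degrees = first 3 digits = 5, minutes = 3.2587; 5 + 3.2587/60 = 5.054312
  hemisphere W, so the sign is −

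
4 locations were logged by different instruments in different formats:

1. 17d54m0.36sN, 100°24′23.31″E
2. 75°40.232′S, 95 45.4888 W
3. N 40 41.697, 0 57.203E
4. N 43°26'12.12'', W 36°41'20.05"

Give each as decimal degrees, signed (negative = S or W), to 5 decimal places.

Point 1:
  Lat: 17 + 54/60 + 0.36/3600 = 17.900100
  N ⇒ keep positive
  Lon: 100 + 24/60 + 23.31/3600 = 100.406475
  E → positive
Point 2:
  Latitude: 75 + 40.232/60 = 75.670533
  S ⇒ negate
  λ: 45.4888′ = 0.758147°; total 95.758147
  W → negative
Point 3:
  Lat: 41.697′ = 0.694950°; total 40.694950
  N → positive
  Longitude: 0 + 57.203/60 = 0.953383
  E → positive
Point 4:
  φ: 43 + 26/60 + 12.12/3600 = 43.436700
  N ⇒ keep positive
  Lon: 41′ + 20.05″ = 41.33417′; 36 + 41.33417/60 = 36.688903
  hemisphere W, so the sign is −

1. 17.90010, 100.40648
2. -75.67053, -95.75815
3. 40.69495, 0.95338
4. 43.43670, -36.68890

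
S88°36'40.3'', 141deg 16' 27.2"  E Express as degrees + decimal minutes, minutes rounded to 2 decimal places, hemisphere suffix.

88° 36.67′ S, 141° 16.45′ E

Lat: 36 + 40.3/60 = 36.6717′
Lon: seconds/60 = 0.45333; minutes = 16 + 0.45333 = 16.4533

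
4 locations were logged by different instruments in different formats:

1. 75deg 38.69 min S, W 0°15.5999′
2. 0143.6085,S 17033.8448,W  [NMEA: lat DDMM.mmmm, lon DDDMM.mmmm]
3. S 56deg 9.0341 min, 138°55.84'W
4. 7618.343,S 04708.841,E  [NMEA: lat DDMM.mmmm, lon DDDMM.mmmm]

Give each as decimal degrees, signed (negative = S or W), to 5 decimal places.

1. -75.64483, -0.26000
2. -1.72681, -170.56408
3. -56.15057, -138.93067
4. -76.30572, 47.14735

Point 1:
  φ: 75 + 38.69/60 = 75.644833
  S → negative
  λ: 0 + 15.5999/60 = 0.259998
  W ⇒ negate
Point 2:
  Lat: split at 2 digits → 01° and 43.6085′; 1 + 43.6085/60 = 1.726808
  S → negative
  Lon: split at 3 digits → 170° and 33.8448′; 170 + 33.8448/60 = 170.564080
  hemisphere W, so the sign is −
Point 3:
  φ: 56 + 9.0341/60 = 56.150568
  S ⇒ negate
  λ: 138 + 55.84/60 = 138.930667
  W → negative
Point 4:
  φ: split at 2 digits → 76° and 18.343′; 76 + 18.343/60 = 76.305717
  S → negative
  λ: split at 3 digits → 047° and 8.841′; 47 + 8.841/60 = 47.147350
  E → positive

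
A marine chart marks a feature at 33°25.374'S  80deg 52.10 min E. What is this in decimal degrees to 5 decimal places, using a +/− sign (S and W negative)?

φ: 25.374′ = 0.422900°; total 33.422900
S ⇒ negate
λ: 80 + 52.1/60 = 80.868333
E → positive

-33.42290, 80.86833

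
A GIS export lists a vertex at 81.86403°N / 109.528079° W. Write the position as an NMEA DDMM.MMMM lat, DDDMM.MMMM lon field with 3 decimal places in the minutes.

8151.842,N / 10931.685,W

Lat: fractional part 0.864030 → 51.84180 minutes
λ: minutes = (109.528079 − 109) × 60 = 31.68474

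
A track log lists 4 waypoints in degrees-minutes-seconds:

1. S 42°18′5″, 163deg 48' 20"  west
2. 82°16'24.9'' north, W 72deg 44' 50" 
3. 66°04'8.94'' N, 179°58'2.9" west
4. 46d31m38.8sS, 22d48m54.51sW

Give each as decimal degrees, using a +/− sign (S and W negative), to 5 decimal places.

Point 1:
  φ: 18′ + 5″ = 18.08333′; 42 + 18.08333/60 = 42.301389
  hemisphere S, so the sign is −
  Longitude: 163° + 48/60 + 20/3600 = 163 + 0.800000 + 0.005556 = 163.805556
  W → negative
Point 2:
  Latitude: 82° + 16/60 + 24.9/3600 = 82 + 0.266667 + 0.006917 = 82.273583
  N → positive
  Longitude: 72° + 44/60 + 50/3600 = 72 + 0.733333 + 0.013889 = 72.747222
  W → negative
Point 3:
  Lat: 66 + 4/60 + 8.94/3600 = 66.069150
  N → positive
  Longitude: 179° + 58/60 + 2.9/3600 = 179 + 0.966667 + 0.000806 = 179.967472
  hemisphere W, so the sign is −
Point 4:
  φ: 46 + 31/60 + 38.8/3600 = 46.527444
  hemisphere S, so the sign is −
  Longitude: 22 + 48/60 + 54.51/3600 = 22.815142
  hemisphere W, so the sign is −

1. -42.30139, -163.80556
2. 82.27358, -72.74722
3. 66.06915, -179.96747
4. -46.52744, -22.81514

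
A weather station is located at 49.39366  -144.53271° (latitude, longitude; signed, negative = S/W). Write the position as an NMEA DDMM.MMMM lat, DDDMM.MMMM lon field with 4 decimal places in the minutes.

Lat: minutes = (49.393660 − 49) × 60 = 23.619600
Longitude is negative → W; |value| = 144.532710
λ: minutes = (144.532710 − 144) × 60 = 31.962600

4923.6196,N / 14431.9626,W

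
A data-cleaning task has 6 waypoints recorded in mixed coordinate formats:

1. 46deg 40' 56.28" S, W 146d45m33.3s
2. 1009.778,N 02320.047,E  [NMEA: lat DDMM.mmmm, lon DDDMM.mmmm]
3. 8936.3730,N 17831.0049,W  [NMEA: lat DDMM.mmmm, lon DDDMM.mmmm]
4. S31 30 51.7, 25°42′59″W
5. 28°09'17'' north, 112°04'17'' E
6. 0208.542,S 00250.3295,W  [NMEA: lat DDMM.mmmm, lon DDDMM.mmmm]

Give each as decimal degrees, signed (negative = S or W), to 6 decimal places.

Point 1:
  Latitude: 40′ + 56.28″ = 40.93800′; 46 + 40.93800/60 = 46.6823000
  S → negative
  Lon: 146° + 45/60 + 33.3/3600 = 146 + 0.750000 + 0.009250 = 146.7592500
  W → negative
Point 2:
  Lat: degrees = first 2 digits = 10, minutes = 9.778; 10 + 9.778/60 = 10.1629667
  N → positive
  λ: split at 3 digits → 023° and 20.047′; 23 + 20.047/60 = 23.3341167
  E → positive
Point 3:
  Latitude: split at 2 digits → 89° and 36.373′; 89 + 36.373/60 = 89.6062167
  N ⇒ keep positive
  λ: split at 3 digits → 178° and 31.0049′; 178 + 31.0049/60 = 178.5167483
  W → negative
Point 4:
  Lat: 31 + 30/60 + 51.7/3600 = 31.5143611
  hemisphere S, so the sign is −
  Lon: 25° + 42/60 + 59/3600 = 25 + 0.700000 + 0.016389 = 25.7163889
  W ⇒ negate
Point 5:
  Latitude: 28 + 9/60 + 17/3600 = 28.1547222
  N → positive
  Lon: 4′ + 17″ = 4.28333′; 112 + 4.28333/60 = 112.0713889
  E ⇒ keep positive
Point 6:
  Latitude: split at 2 digits → 02° and 8.542′; 2 + 8.542/60 = 2.1423667
  S ⇒ negate
  λ: degrees = first 3 digits = 2, minutes = 50.3295; 2 + 50.3295/60 = 2.8388250
  W ⇒ negate

1. -46.682300, -146.759250
2. 10.162967, 23.334117
3. 89.606217, -178.516748
4. -31.514361, -25.716389
5. 28.154722, 112.071389
6. -2.142367, -2.838825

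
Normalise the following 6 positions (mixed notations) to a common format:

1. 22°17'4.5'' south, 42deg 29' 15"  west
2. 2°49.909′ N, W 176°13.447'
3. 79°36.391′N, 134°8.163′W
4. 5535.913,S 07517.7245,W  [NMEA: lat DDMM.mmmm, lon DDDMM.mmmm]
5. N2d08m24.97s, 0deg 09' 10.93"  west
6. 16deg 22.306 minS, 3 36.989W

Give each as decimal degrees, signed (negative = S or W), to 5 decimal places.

Point 1:
  Latitude: 22° + 17/60 + 4.5/3600 = 22 + 0.283333 + 0.001250 = 22.284583
  S → negative
  Lon: 42 + 29/60 + 15/3600 = 42.487500
  W → negative
Point 2:
  φ: 2 + 49.909/60 = 2.831817
  N → positive
  λ: 13.447′ = 0.224117°; total 176.224117
  W → negative
Point 3:
  Latitude: 79 + 36.391/60 = 79.606517
  N → positive
  Longitude: 134 + 8.163/60 = 134.136050
  hemisphere W, so the sign is −
Point 4:
  Latitude: degrees = first 2 digits = 55, minutes = 35.913; 55 + 35.913/60 = 55.598550
  hemisphere S, so the sign is −
  λ: split at 3 digits → 075° and 17.7245′; 75 + 17.7245/60 = 75.295408
  W ⇒ negate
Point 5:
  Latitude: 2 + 8/60 + 24.97/3600 = 2.140269
  N → positive
  Longitude: 0 + 9/60 + 10.93/3600 = 0.153036
  hemisphere W, so the sign is −
Point 6:
  Lat: 16 + 22.306/60 = 16.371767
  S → negative
  Lon: 36.989′ = 0.616483°; total 3.616483
  W → negative

1. -22.28458, -42.48750
2. 2.83182, -176.22412
3. 79.60652, -134.13605
4. -55.59855, -75.29541
5. 2.14027, -0.15304
6. -16.37177, -3.61648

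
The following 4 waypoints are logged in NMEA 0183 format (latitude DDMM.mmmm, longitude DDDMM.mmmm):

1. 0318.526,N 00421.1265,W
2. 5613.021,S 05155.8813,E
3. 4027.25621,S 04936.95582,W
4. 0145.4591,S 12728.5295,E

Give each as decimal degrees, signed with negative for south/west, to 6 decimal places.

1. 3.308767, -4.352108
2. -56.217017, 51.931355
3. -40.454270, -49.615930
4. -1.757652, 127.475492

Point 1:
  Latitude: split at 2 digits → 03° and 18.526′; 3 + 18.526/60 = 3.3087667
  N ⇒ keep positive
  λ: split at 3 digits → 004° and 21.1265′; 4 + 21.1265/60 = 4.3521083
  W → negative
Point 2:
  Latitude: split at 2 digits → 56° and 13.021′; 56 + 13.021/60 = 56.2170167
  hemisphere S, so the sign is −
  Longitude: split at 3 digits → 051° and 55.8813′; 51 + 55.8813/60 = 51.9313550
  E ⇒ keep positive
Point 3:
  Lat: degrees = first 2 digits = 40, minutes = 27.25621; 40 + 27.25621/60 = 40.4542702
  S → negative
  Longitude: split at 3 digits → 049° and 36.95582′; 49 + 36.95582/60 = 49.6159303
  hemisphere W, so the sign is −
Point 4:
  Latitude: degrees = first 2 digits = 1, minutes = 45.4591; 1 + 45.4591/60 = 1.7576517
  S ⇒ negate
  Longitude: split at 3 digits → 127° and 28.5295′; 127 + 28.5295/60 = 127.4754917
  E ⇒ keep positive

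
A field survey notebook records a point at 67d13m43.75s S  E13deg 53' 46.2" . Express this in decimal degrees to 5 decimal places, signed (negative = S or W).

Lat: 67 + 13/60 + 43.75/3600 = 67.228819
S ⇒ negate
Longitude: 13° + 53/60 + 46.2/3600 = 13 + 0.883333 + 0.012833 = 13.896167
E → positive

-67.22882, 13.89617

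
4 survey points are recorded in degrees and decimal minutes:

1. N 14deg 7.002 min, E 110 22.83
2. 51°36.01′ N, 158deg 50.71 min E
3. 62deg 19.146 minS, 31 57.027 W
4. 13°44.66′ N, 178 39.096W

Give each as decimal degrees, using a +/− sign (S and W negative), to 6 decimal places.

1. 14.116700, 110.380500
2. 51.600167, 158.845167
3. -62.319100, -31.950450
4. 13.744333, -178.651600

Point 1:
  Latitude: 7.002′ = 0.116700°; total 14.1167000
  N ⇒ keep positive
  Longitude: 22.83′ = 0.380500°; total 110.3805000
  E → positive
Point 2:
  φ: 36.01′ = 0.600167°; total 51.6001667
  N ⇒ keep positive
  λ: 50.71′ = 0.845167°; total 158.8451667
  E ⇒ keep positive
Point 3:
  Lat: 19.146′ = 0.319100°; total 62.3191000
  hemisphere S, so the sign is −
  Longitude: 57.027′ = 0.950450°; total 31.9504500
  W → negative
Point 4:
  Lat: 13 + 44.66/60 = 13.7443333
  N ⇒ keep positive
  Longitude: 39.096′ = 0.651600°; total 178.6516000
  W ⇒ negate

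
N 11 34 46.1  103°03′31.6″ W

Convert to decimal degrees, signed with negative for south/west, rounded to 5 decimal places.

Latitude: 11° + 34/60 + 46.1/3600 = 11 + 0.566667 + 0.012806 = 11.579472
N → positive
Lon: 103 + 3/60 + 31.6/3600 = 103.058778
W ⇒ negate

11.57947, -103.05878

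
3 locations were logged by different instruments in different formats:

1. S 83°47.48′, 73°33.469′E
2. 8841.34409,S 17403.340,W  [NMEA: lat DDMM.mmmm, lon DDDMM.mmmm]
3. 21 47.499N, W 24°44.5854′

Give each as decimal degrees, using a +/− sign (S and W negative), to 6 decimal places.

1. -83.791333, 73.557817
2. -88.689068, -174.055667
3. 21.791650, -24.743090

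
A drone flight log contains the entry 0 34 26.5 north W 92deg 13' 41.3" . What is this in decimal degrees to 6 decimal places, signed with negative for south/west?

Latitude: 0 + 34/60 + 26.5/3600 = 0.5740278
N ⇒ keep positive
λ: 92 + 13/60 + 41.3/3600 = 92.2281389
hemisphere W, so the sign is −

0.574028, -92.228139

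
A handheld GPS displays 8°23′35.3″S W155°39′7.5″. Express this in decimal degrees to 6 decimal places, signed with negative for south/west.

-8.393139, -155.652083

Lat: 8 + 23/60 + 35.3/3600 = 8.3931389
hemisphere S, so the sign is −
λ: 155° + 39/60 + 7.5/3600 = 155 + 0.650000 + 0.002083 = 155.6520833
W ⇒ negate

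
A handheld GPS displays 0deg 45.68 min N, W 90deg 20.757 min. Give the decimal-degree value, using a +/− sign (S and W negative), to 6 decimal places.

0.761333, -90.345950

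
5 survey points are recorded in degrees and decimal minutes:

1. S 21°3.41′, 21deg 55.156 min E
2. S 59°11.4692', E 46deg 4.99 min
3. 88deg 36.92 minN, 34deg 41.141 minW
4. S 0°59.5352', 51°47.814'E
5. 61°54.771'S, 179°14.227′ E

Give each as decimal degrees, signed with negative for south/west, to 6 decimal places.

Point 1:
  φ: 21 + 3.41/60 = 21.0568333
  S → negative
  λ: 55.156′ = 0.919267°; total 21.9192667
  E → positive
Point 2:
  Lat: 11.4692′ = 0.191153°; total 59.1911533
  hemisphere S, so the sign is −
  λ: 46 + 4.99/60 = 46.0831667
  E → positive
Point 3:
  Latitude: 88 + 36.92/60 = 88.6153333
  N → positive
  λ: 41.141′ = 0.685683°; total 34.6856833
  hemisphere W, so the sign is −
Point 4:
  Latitude: 59.5352′ = 0.992253°; total 0.9922533
  hemisphere S, so the sign is −
  Lon: 47.814′ = 0.796900°; total 51.7969000
  E → positive
Point 5:
  Lat: 54.771′ = 0.912850°; total 61.9128500
  S → negative
  Lon: 179 + 14.227/60 = 179.2371167
  E → positive

1. -21.056833, 21.919267
2. -59.191153, 46.083167
3. 88.615333, -34.685683
4. -0.992253, 51.796900
5. -61.912850, 179.237117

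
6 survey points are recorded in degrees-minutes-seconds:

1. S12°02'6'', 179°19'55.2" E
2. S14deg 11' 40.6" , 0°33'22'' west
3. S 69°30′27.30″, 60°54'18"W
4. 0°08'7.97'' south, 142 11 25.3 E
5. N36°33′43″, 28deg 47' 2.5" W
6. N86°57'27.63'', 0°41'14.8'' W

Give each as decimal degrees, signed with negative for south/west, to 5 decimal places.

Point 1:
  φ: 12° + 2/60 + 6/3600 = 12 + 0.033333 + 0.001667 = 12.035000
  hemisphere S, so the sign is −
  Longitude: 179 + 19/60 + 55.2/3600 = 179.332000
  E → positive
Point 2:
  φ: 11′ + 40.6″ = 11.67667′; 14 + 11.67667/60 = 14.194611
  S → negative
  Longitude: 33′ + 22″ = 33.36667′; 0 + 33.36667/60 = 0.556111
  W → negative
Point 3:
  Lat: 30′ + 27.3″ = 30.45500′; 69 + 30.45500/60 = 69.507583
  S ⇒ negate
  Longitude: 60 + 54/60 + 18/3600 = 60.905000
  W → negative
Point 4:
  Latitude: 0° + 8/60 + 7.97/3600 = 0 + 0.133333 + 0.002214 = 0.135547
  S → negative
  λ: 11′ + 25.3″ = 11.42167′; 142 + 11.42167/60 = 142.190361
  E ⇒ keep positive
Point 5:
  Latitude: 36° + 33/60 + 43/3600 = 36 + 0.550000 + 0.011944 = 36.561944
  N ⇒ keep positive
  λ: 47′ + 2.5″ = 47.04167′; 28 + 47.04167/60 = 28.784028
  hemisphere W, so the sign is −
Point 6:
  φ: 86 + 57/60 + 27.63/3600 = 86.957675
  N ⇒ keep positive
  Lon: 0° + 41/60 + 14.8/3600 = 0 + 0.683333 + 0.004111 = 0.687444
  W → negative

1. -12.03500, 179.33200
2. -14.19461, -0.55611
3. -69.50758, -60.90500
4. -0.13555, 142.19036
5. 36.56194, -28.78403
6. 86.95768, -0.68744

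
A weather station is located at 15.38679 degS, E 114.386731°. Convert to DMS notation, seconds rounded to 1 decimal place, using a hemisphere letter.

15°23′12.4″ S, 114°23′12.2″ E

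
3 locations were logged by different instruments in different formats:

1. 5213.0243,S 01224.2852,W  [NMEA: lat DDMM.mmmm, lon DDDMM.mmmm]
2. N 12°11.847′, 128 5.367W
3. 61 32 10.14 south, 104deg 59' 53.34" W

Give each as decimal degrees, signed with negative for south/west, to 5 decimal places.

1. -52.21707, -12.40475
2. 12.19745, -128.08945
3. -61.53615, -104.99815

Point 1:
  φ: split at 2 digits → 52° and 13.0243′; 52 + 13.0243/60 = 52.217072
  S → negative
  Longitude: split at 3 digits → 012° and 24.2852′; 12 + 24.2852/60 = 12.404753
  W → negative
Point 2:
  Lat: 11.847′ = 0.197450°; total 12.197450
  N → positive
  λ: 128 + 5.367/60 = 128.089450
  W ⇒ negate
Point 3:
  φ: 61° + 32/60 + 10.14/3600 = 61 + 0.533333 + 0.002817 = 61.536150
  hemisphere S, so the sign is −
  λ: 104 + 59/60 + 53.34/3600 = 104.998150
  W → negative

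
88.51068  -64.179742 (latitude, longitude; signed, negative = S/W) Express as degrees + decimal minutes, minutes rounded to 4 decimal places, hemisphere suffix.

Latitude: 88° + 0.510680 × 60 = 88° 30.640800′
Longitude is negative → W; |value| = 64.179742
Longitude: 64° + 0.179742 × 60 = 64° 10.784520′

88° 30.6408′ N, 64° 10.7845′ W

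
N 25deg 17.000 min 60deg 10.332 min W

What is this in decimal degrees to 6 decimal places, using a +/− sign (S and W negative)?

Latitude: 17′ = 0.283333°; total 25.2833333
N ⇒ keep positive
λ: 60 + 10.332/60 = 60.1722000
hemisphere W, so the sign is −

25.283333, -60.172200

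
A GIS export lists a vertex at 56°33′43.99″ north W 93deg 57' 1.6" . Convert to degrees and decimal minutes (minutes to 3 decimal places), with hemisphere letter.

φ: seconds/60 = 0.73317; minutes = 33 + 0.73317 = 33.73317
Lon: seconds/60 = 0.02667; minutes = 57 + 0.02667 = 57.02667

56° 33.733′ N, 93° 57.027′ W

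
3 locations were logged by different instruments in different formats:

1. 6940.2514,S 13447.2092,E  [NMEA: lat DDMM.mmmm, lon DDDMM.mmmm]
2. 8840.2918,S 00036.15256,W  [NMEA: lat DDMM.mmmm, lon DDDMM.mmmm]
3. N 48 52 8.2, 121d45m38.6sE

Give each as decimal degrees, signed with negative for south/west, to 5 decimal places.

1. -69.67086, 134.78682
2. -88.67153, -0.60254
3. 48.86894, 121.76072

Point 1:
  Lat: degrees = first 2 digits = 69, minutes = 40.2514; 69 + 40.2514/60 = 69.670857
  S ⇒ negate
  λ: split at 3 digits → 134° and 47.2092′; 134 + 47.2092/60 = 134.786820
  E → positive
Point 2:
  Latitude: split at 2 digits → 88° and 40.2918′; 88 + 40.2918/60 = 88.671530
  S ⇒ negate
  Longitude: split at 3 digits → 000° and 36.15256′; 0 + 36.15256/60 = 0.602543
  hemisphere W, so the sign is −
Point 3:
  φ: 48 + 52/60 + 8.2/3600 = 48.868944
  N ⇒ keep positive
  λ: 121° + 45/60 + 38.6/3600 = 121 + 0.750000 + 0.010722 = 121.760722
  E → positive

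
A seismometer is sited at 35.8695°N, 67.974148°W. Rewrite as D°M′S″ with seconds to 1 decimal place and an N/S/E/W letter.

35°52′10.2″ N, 67°58′26.9″ W

Latitude: 0.869500 × 60 = 52.17000′ → 52′, remainder × 60 = 10.200″
Longitude: whole degrees 67; 58.44888′ → 58′ and 26.933″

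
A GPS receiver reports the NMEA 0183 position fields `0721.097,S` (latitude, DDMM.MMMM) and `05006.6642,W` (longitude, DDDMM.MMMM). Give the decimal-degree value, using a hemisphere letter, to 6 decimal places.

7.351617° S, 50.111070° W

φ: degrees = first 2 digits = 7, minutes = 21.097; 7 + 21.097/60 = 7.3516167
Lon: degrees = first 3 digits = 50, minutes = 6.6642; 50 + 6.6642/60 = 50.1110700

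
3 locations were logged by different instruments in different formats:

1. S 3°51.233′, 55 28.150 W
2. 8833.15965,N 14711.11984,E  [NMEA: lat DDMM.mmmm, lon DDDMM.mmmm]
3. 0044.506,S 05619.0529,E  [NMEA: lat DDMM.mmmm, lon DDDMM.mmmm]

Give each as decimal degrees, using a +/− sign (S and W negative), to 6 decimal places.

1. -3.853883, -55.469167
2. 88.552661, 147.185331
3. -0.741767, 56.317548

Point 1:
  φ: 3 + 51.233/60 = 3.8538833
  S → negative
  Lon: 55 + 28.15/60 = 55.4691667
  hemisphere W, so the sign is −
Point 2:
  Lat: split at 2 digits → 88° and 33.15965′; 88 + 33.15965/60 = 88.5526608
  N ⇒ keep positive
  Longitude: split at 3 digits → 147° and 11.11984′; 147 + 11.11984/60 = 147.1853307
  E → positive
Point 3:
  Lat: split at 2 digits → 00° and 44.506′; 0 + 44.506/60 = 0.7417667
  S → negative
  Lon: split at 3 digits → 056° and 19.0529′; 56 + 19.0529/60 = 56.3175483
  E ⇒ keep positive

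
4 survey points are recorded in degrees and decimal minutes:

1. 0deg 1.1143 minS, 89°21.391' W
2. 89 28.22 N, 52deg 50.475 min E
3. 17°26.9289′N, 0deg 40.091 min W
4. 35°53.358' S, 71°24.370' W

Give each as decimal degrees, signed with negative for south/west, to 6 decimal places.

Point 1:
  Lat: 1.1143′ = 0.018572°; total 0.0185717
  S ⇒ negate
  Longitude: 21.391′ = 0.356517°; total 89.3565167
  hemisphere W, so the sign is −
Point 2:
  Latitude: 89 + 28.22/60 = 89.4703333
  N ⇒ keep positive
  Lon: 50.475′ = 0.841250°; total 52.8412500
  E ⇒ keep positive
Point 3:
  Latitude: 17 + 26.9289/60 = 17.4488150
  N ⇒ keep positive
  Lon: 40.091′ = 0.668183°; total 0.6681833
  W → negative
Point 4:
  φ: 53.358′ = 0.889300°; total 35.8893000
  S → negative
  Lon: 71 + 24.37/60 = 71.4061667
  W → negative

1. -0.018572, -89.356517
2. 89.470333, 52.841250
3. 17.448815, -0.668183
4. -35.889300, -71.406167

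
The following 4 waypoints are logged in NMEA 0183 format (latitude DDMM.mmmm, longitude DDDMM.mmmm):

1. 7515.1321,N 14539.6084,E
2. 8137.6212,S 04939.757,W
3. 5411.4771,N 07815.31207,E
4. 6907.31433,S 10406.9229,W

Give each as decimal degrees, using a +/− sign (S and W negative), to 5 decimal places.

1. 75.25220, 145.66014
2. -81.62702, -49.66262
3. 54.19129, 78.25520
4. -69.12191, -104.11538

Point 1:
  Latitude: degrees = first 2 digits = 75, minutes = 15.1321; 75 + 15.1321/60 = 75.252202
  N ⇒ keep positive
  Lon: split at 3 digits → 145° and 39.6084′; 145 + 39.6084/60 = 145.660140
  E ⇒ keep positive
Point 2:
  Latitude: degrees = first 2 digits = 81, minutes = 37.6212; 81 + 37.6212/60 = 81.627020
  hemisphere S, so the sign is −
  Longitude: degrees = first 3 digits = 49, minutes = 39.757; 49 + 39.757/60 = 49.662617
  W → negative
Point 3:
  φ: degrees = first 2 digits = 54, minutes = 11.4771; 54 + 11.4771/60 = 54.191285
  N → positive
  Longitude: degrees = first 3 digits = 78, minutes = 15.31207; 78 + 15.31207/60 = 78.255201
  E → positive
Point 4:
  Lat: split at 2 digits → 69° and 7.31433′; 69 + 7.31433/60 = 69.121906
  S → negative
  λ: split at 3 digits → 104° and 6.9229′; 104 + 6.9229/60 = 104.115382
  W → negative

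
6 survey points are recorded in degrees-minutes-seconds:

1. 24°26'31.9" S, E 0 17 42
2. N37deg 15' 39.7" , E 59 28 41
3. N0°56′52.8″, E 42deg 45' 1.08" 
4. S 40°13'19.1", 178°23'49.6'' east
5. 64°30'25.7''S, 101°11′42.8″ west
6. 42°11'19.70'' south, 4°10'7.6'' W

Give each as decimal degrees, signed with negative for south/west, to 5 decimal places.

1. -24.44219, 0.29500
2. 37.26103, 59.47806
3. 0.94800, 42.75030
4. -40.22197, 178.39711
5. -64.50714, -101.19522
6. -42.18881, -4.16878

Point 1:
  Latitude: 24° + 26/60 + 31.9/3600 = 24 + 0.433333 + 0.008861 = 24.442194
  S ⇒ negate
  Lon: 0 + 17/60 + 42/3600 = 0.295000
  E ⇒ keep positive
Point 2:
  φ: 37 + 15/60 + 39.7/3600 = 37.261028
  N → positive
  Lon: 59° + 28/60 + 41/3600 = 59 + 0.466667 + 0.011389 = 59.478056
  E → positive
Point 3:
  Latitude: 56′ + 52.8″ = 56.88000′; 0 + 56.88000/60 = 0.948000
  N ⇒ keep positive
  Longitude: 45′ + 1.08″ = 45.01800′; 42 + 45.01800/60 = 42.750300
  E ⇒ keep positive
Point 4:
  Lat: 40° + 13/60 + 19.1/3600 = 40 + 0.216667 + 0.005306 = 40.221972
  S ⇒ negate
  Lon: 23′ + 49.6″ = 23.82667′; 178 + 23.82667/60 = 178.397111
  E ⇒ keep positive
Point 5:
  Lat: 64° + 30/60 + 25.7/3600 = 64 + 0.500000 + 0.007139 = 64.507139
  S → negative
  Longitude: 101 + 11/60 + 42.8/3600 = 101.195222
  hemisphere W, so the sign is −
Point 6:
  φ: 42 + 11/60 + 19.7/3600 = 42.188806
  S ⇒ negate
  λ: 4° + 10/60 + 7.6/3600 = 4 + 0.166667 + 0.002111 = 4.168778
  W → negative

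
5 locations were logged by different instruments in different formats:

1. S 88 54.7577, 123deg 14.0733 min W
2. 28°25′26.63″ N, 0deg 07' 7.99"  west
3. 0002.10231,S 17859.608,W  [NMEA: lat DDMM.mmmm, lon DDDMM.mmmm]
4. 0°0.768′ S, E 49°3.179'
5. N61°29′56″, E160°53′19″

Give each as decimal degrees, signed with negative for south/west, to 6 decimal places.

Point 1:
  Latitude: 88 + 54.7577/60 = 88.9126283
  hemisphere S, so the sign is −
  λ: 14.0733′ = 0.234555°; total 123.2345550
  W → negative
Point 2:
  Latitude: 28° + 25/60 + 26.63/3600 = 28 + 0.416667 + 0.007397 = 28.4240639
  N ⇒ keep positive
  Lon: 0 + 7/60 + 7.99/3600 = 0.1188861
  W → negative
Point 3:
  φ: split at 2 digits → 00° and 2.10231′; 0 + 2.10231/60 = 0.0350385
  S ⇒ negate
  λ: degrees = first 3 digits = 178, minutes = 59.608; 178 + 59.608/60 = 178.9934667
  hemisphere W, so the sign is −
Point 4:
  Latitude: 0.768′ = 0.012800°; total 0.0128000
  S → negative
  Longitude: 3.179′ = 0.052983°; total 49.0529833
  E → positive
Point 5:
  Latitude: 29′ + 56″ = 29.93333′; 61 + 29.93333/60 = 61.4988889
  N ⇒ keep positive
  λ: 160° + 53/60 + 19/3600 = 160 + 0.883333 + 0.005278 = 160.8886111
  E ⇒ keep positive

1. -88.912628, -123.234555
2. 28.424064, -0.118886
3. -0.035039, -178.993467
4. -0.012800, 49.052983
5. 61.498889, 160.888611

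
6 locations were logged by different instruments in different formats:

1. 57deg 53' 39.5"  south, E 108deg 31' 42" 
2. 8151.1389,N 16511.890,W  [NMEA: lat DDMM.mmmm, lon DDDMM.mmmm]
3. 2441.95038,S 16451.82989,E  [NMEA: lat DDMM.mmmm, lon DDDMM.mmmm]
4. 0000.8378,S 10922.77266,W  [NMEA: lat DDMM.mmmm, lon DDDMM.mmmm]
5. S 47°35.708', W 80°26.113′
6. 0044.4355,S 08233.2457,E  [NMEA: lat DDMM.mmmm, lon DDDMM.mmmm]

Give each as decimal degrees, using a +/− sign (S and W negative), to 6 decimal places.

Point 1:
  Lat: 57° + 53/60 + 39.5/3600 = 57 + 0.883333 + 0.010972 = 57.8943056
  S ⇒ negate
  λ: 108 + 31/60 + 42/3600 = 108.5283333
  E ⇒ keep positive
Point 2:
  Latitude: split at 2 digits → 81° and 51.1389′; 81 + 51.1389/60 = 81.8523150
  N ⇒ keep positive
  Longitude: degrees = first 3 digits = 165, minutes = 11.89; 165 + 11.89/60 = 165.1981667
  W ⇒ negate
Point 3:
  Lat: split at 2 digits → 24° and 41.95038′; 24 + 41.95038/60 = 24.6991730
  hemisphere S, so the sign is −
  Longitude: degrees = first 3 digits = 164, minutes = 51.82989; 164 + 51.82989/60 = 164.8638315
  E → positive
Point 4:
  Latitude: degrees = first 2 digits = 0, minutes = 0.8378; 0 + 0.8378/60 = 0.0139633
  hemisphere S, so the sign is −
  Longitude: degrees = first 3 digits = 109, minutes = 22.77266; 109 + 22.77266/60 = 109.3795443
  W ⇒ negate
Point 5:
  φ: 47 + 35.708/60 = 47.5951333
  S → negative
  λ: 26.113′ = 0.435217°; total 80.4352167
  W ⇒ negate
Point 6:
  Lat: degrees = first 2 digits = 0, minutes = 44.4355; 0 + 44.4355/60 = 0.7405917
  hemisphere S, so the sign is −
  Longitude: split at 3 digits → 082° and 33.2457′; 82 + 33.2457/60 = 82.5540950
  E → positive

1. -57.894306, 108.528333
2. 81.852315, -165.198167
3. -24.699173, 164.863832
4. -0.013963, -109.379544
5. -47.595133, -80.435217
6. -0.740592, 82.554095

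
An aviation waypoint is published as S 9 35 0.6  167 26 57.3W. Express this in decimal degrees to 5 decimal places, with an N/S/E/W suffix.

Lat: 9 + 35/60 + 0.6/3600 = 9.583500
λ: 167° + 26/60 + 57.3/3600 = 167 + 0.433333 + 0.015917 = 167.449250

9.58350° S, 167.44925° W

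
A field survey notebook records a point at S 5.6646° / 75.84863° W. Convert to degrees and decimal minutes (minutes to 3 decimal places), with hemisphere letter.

5° 39.876′ S, 75° 50.918′ W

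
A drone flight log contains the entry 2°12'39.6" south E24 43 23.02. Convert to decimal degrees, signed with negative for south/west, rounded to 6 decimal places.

-2.211000, 24.723061

Lat: 2 + 12/60 + 39.6/3600 = 2.2110000
S → negative
λ: 43′ + 23.02″ = 43.38367′; 24 + 43.38367/60 = 24.7230611
E ⇒ keep positive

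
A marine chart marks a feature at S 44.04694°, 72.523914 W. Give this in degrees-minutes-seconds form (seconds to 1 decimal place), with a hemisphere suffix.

φ: whole degrees 44; 2.81640′ → 2′ and 48.984″
Longitude: whole degrees 72; 31.43484′ → 31′ and 26.090″

44°02′49.0″ S, 72°31′26.1″ W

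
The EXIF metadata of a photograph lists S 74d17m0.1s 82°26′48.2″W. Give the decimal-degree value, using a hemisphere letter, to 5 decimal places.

Latitude: 74 + 17/60 + 0.1/3600 = 74.283361
Longitude: 82° + 26/60 + 48.2/3600 = 82 + 0.433333 + 0.013389 = 82.446722

74.28336° S, 82.44672° W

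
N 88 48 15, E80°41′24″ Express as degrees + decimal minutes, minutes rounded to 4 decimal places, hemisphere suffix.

φ: 48 + 15/60 = 48.250000′
Lon: 41 + 24/60 = 41.400000′

88° 48.2500′ N, 80° 41.4000′ E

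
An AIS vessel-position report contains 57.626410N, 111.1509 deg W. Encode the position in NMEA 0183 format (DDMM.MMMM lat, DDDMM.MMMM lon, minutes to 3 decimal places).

5737.585,N / 11109.054,W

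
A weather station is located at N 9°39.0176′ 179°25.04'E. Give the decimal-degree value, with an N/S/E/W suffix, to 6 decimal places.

9.650293° N, 179.417333° E

φ: 9 + 39.0176/60 = 9.6502933
Longitude: 25.04′ = 0.417333°; total 179.4173333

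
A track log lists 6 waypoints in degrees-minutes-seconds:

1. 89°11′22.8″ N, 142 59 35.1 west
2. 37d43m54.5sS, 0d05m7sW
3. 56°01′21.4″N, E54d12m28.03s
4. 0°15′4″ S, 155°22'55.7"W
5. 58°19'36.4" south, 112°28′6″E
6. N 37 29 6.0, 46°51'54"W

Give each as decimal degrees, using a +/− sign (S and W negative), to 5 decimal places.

Point 1:
  Lat: 89 + 11/60 + 22.8/3600 = 89.189667
  N ⇒ keep positive
  Lon: 59′ + 35.1″ = 59.58500′; 142 + 59.58500/60 = 142.993083
  hemisphere W, so the sign is −
Point 2:
  Latitude: 37 + 43/60 + 54.5/3600 = 37.731806
  hemisphere S, so the sign is −
  Longitude: 5′ + 7″ = 5.11667′; 0 + 5.11667/60 = 0.085278
  W → negative
Point 3:
  Latitude: 56 + 1/60 + 21.4/3600 = 56.022611
  N → positive
  λ: 12′ + 28.03″ = 12.46717′; 54 + 12.46717/60 = 54.207786
  E ⇒ keep positive
Point 4:
  φ: 0° + 15/60 + 4/3600 = 0 + 0.250000 + 0.001111 = 0.251111
  hemisphere S, so the sign is −
  Lon: 155° + 22/60 + 55.7/3600 = 155 + 0.366667 + 0.015472 = 155.382139
  W ⇒ negate
Point 5:
  φ: 58 + 19/60 + 36.4/3600 = 58.326778
  hemisphere S, so the sign is −
  Lon: 112° + 28/60 + 6/3600 = 112 + 0.466667 + 0.001667 = 112.468333
  E ⇒ keep positive
Point 6:
  Lat: 29′ + 6″ = 29.10000′; 37 + 29.10000/60 = 37.485000
  N ⇒ keep positive
  λ: 46° + 51/60 + 54/3600 = 46 + 0.850000 + 0.015000 = 46.865000
  W ⇒ negate

1. 89.18967, -142.99308
2. -37.73181, -0.08528
3. 56.02261, 54.20779
4. -0.25111, -155.38214
5. -58.32678, 112.46833
6. 37.48500, -46.86500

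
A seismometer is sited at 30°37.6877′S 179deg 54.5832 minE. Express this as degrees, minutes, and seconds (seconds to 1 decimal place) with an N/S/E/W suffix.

φ: 37.68770′ → 37′ and 0.68770 × 60 = 41.262″
Longitude: fractional minutes 0.58320 × 60 = 34.992″

30°37′41.3″ S, 179°54′35.0″ E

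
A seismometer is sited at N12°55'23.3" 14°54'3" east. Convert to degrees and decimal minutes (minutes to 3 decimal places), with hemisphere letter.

Latitude: seconds/60 = 0.38833; minutes = 55 + 0.38833 = 55.38833
Longitude: 54 + 3/60 = 54.05000′

12° 55.388′ N, 14° 54.050′ E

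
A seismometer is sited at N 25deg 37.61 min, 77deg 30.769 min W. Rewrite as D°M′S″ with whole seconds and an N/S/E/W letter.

Lat: fractional minutes 0.61000 × 60 = 36.60″
Lon: 30.76900′ → 30′ and 0.76900 × 60 = 46.14″

25°37′37″ N, 77°30′46″ W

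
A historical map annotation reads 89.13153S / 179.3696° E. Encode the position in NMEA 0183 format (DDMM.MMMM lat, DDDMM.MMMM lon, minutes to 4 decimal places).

Lat: 89° + 0.131530 × 60 = 89° 7.891800′
λ: minutes = (179.369600 − 179) × 60 = 22.176000

8907.8918,S / 17922.1760,E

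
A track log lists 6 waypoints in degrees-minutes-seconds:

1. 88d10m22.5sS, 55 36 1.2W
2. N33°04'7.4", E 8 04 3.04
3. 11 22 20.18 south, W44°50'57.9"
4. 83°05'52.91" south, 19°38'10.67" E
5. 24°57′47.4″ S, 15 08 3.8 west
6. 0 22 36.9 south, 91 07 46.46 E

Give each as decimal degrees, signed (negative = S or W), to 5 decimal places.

1. -88.17292, -55.60033
2. 33.06872, 8.06751
3. -11.37227, -44.84942
4. -83.09803, 19.63630
5. -24.96317, -15.13439
6. -0.37692, 91.12957

Point 1:
  φ: 10′ + 22.5″ = 10.37500′; 88 + 10.37500/60 = 88.172917
  S ⇒ negate
  Longitude: 55° + 36/60 + 1.2/3600 = 55 + 0.600000 + 0.000333 = 55.600333
  W → negative
Point 2:
  Latitude: 33° + 4/60 + 7.4/3600 = 33 + 0.066667 + 0.002056 = 33.068722
  N → positive
  Longitude: 8° + 4/60 + 3.04/3600 = 8 + 0.066667 + 0.000844 = 8.067511
  E → positive
Point 3:
  Lat: 22′ + 20.18″ = 22.33633′; 11 + 22.33633/60 = 11.372272
  S → negative
  Lon: 50′ + 57.9″ = 50.96500′; 44 + 50.96500/60 = 44.849417
  hemisphere W, so the sign is −
Point 4:
  φ: 83 + 5/60 + 52.91/3600 = 83.098031
  hemisphere S, so the sign is −
  λ: 19° + 38/60 + 10.67/3600 = 19 + 0.633333 + 0.002964 = 19.636297
  E ⇒ keep positive
Point 5:
  Lat: 24 + 57/60 + 47.4/3600 = 24.963167
  S → negative
  Longitude: 15 + 8/60 + 3.8/3600 = 15.134389
  W → negative
Point 6:
  Latitude: 22′ + 36.9″ = 22.61500′; 0 + 22.61500/60 = 0.376917
  S → negative
  λ: 91° + 7/60 + 46.46/3600 = 91 + 0.116667 + 0.012906 = 91.129572
  E → positive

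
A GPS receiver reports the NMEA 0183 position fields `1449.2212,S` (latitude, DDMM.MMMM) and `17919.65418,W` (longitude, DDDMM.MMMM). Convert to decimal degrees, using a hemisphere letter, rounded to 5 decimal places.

14.82035° S, 179.32757° W

Lat: split at 2 digits → 14° and 49.2212′; 14 + 49.2212/60 = 14.820353
Lon: degrees = first 3 digits = 179, minutes = 19.65418; 179 + 19.65418/60 = 179.327570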